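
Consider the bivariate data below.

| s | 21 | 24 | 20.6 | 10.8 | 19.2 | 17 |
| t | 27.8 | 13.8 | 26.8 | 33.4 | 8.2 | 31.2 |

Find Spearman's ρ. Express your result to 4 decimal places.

Rank s: 5, 6, 4, 1, 3, 2
Rank t: 4, 2, 3, 6, 1, 5
d = rank(s) − rank(t): 1, 4, 1, -5, 2, -3; Σd² = 56
ρ = 1 − 6Σd² / [n(n²−1)] = 1 − 6×56 / (6×35) = 1 − 336/210 ≈ -0.6000

-0.6000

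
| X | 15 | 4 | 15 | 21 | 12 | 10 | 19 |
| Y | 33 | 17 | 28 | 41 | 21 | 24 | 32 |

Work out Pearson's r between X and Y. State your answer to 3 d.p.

n = 7, ΣX = 96, ΣY = 196, ΣX² = 1512, ΣY² = 5884, ΣXY = 2944
nΣXY − ΣXΣY = 20608 − 18816 = 1792
nΣX² − (ΣX)² = 10584 − 9216 = 1368; nΣY² − (ΣY)² = 41188 − 38416 = 2772
r = 1792 / √(1368 × 2772) = 1792 / 1947.3305 ≈ 0.920

0.920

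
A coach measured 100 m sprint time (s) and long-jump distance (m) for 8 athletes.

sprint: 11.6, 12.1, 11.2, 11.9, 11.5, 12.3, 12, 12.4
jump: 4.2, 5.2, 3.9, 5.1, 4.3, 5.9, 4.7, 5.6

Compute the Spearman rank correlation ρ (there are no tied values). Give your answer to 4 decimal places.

0.9286

Rank sprint: 3, 6, 1, 4, 2, 7, 5, 8
Rank jump: 2, 6, 1, 5, 3, 8, 4, 7
d = rank(sprint) − rank(jump): 1, 0, 0, -1, -1, -1, 1, 1; Σd² = 6
ρ = 1 − 6Σd² / [n(n²−1)] = 1 − 6×6 / (8×63) = 1 − 36/504 ≈ 0.9286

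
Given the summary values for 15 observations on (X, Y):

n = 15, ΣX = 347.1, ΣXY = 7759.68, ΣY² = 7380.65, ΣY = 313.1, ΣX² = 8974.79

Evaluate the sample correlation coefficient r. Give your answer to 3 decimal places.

0.576

r = (nΣXY − ΣXΣY) / √[(nΣX² − (ΣX)²)(nΣY² − (ΣY)²)]
Numerator: 15×7759.68 − 347.1×313.1 = 7718.19
Denominator: √[(134621.85 − 120478.41)(110709.75 − 98031.61)] = √[14143.44 × 12678.14] = 13390.7622
r = 7718.19 / 13390.7622 ≈ 0.576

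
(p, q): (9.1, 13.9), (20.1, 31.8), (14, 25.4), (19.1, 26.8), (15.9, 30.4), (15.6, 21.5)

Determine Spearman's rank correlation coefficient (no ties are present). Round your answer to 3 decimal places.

Rank p: 1, 6, 2, 5, 4, 3
Rank q: 1, 6, 3, 4, 5, 2
d = rank(p) − rank(q): 0, 0, -1, 1, -1, 1; Σd² = 4
ρ = 1 − 6Σd² / [n(n²−1)] = 1 − 6×4 / (6×35) = 1 − 24/210 ≈ 0.886

0.886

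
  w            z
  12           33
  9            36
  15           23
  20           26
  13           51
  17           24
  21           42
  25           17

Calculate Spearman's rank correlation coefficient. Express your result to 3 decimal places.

Rank w: 2, 1, 4, 6, 3, 5, 7, 8
Rank z: 5, 6, 2, 4, 8, 3, 7, 1
d = rank(w) − rank(z): -3, -5, 2, 2, -5, 2, 0, 7; Σd² = 120
ρ = 1 − 6Σd² / [n(n²−1)] = 1 − 6×120 / (8×63) = 1 − 720/504 ≈ -0.429

-0.429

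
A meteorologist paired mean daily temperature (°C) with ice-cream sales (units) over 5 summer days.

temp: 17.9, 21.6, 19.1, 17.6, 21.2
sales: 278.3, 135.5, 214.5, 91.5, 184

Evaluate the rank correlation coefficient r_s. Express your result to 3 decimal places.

0.000

Rank temp: 2, 5, 3, 1, 4
Rank sales: 5, 2, 4, 1, 3
d = rank(temp) − rank(sales): -3, 3, -1, 0, 1; Σd² = 20
ρ = 1 − 6Σd² / [n(n²−1)] = 1 − 6×20 / (5×24) = 1 − 120/120 ≈ 0.000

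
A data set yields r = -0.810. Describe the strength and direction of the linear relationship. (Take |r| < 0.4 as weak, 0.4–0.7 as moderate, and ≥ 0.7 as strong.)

r = -0.810 < 0 so the relationship is negative.
|r| = 0.810, which falls in the strong range.

strong negative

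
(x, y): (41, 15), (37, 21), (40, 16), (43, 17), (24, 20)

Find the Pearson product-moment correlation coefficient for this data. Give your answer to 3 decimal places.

n = 5, Σx = 185, Σy = 89, Σx² = 7075, Σy² = 1611, Σxy = 3243
nΣxy − ΣxΣy = 16215 − 16465 = -250
nΣx² − (Σx)² = 35375 − 34225 = 1150; nΣy² − (Σy)² = 8055 − 7921 = 134
r = -250 / √(1150 × 134) = -250 / 392.5557 ≈ -0.637

-0.637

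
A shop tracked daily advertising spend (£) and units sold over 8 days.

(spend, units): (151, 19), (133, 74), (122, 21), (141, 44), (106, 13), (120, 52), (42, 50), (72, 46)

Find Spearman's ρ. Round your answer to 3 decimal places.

-0.190

Rank spend: 8, 6, 5, 7, 3, 4, 1, 2
Rank units: 2, 8, 3, 4, 1, 7, 6, 5
d = rank(spend) − rank(units): 6, -2, 2, 3, 2, -3, -5, -3; Σd² = 100
ρ = 1 − 6Σd² / [n(n²−1)] = 1 − 6×100 / (8×63) = 1 − 600/504 ≈ -0.190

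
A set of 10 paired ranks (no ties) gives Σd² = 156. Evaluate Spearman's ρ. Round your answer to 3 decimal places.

0.055

ρ = 1 − 6Σd² / [n(n²−1)] = 1 − 6×156 / (10×99)
  = 1 − 936/990 = 1 − 0.9455 ≈ 0.055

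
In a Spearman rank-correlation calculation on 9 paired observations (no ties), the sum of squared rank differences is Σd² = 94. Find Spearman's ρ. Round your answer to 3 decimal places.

0.217

ρ = 1 − 6Σd² / [n(n²−1)] = 1 − 6×94 / (9×80)
  = 1 − 564/720 = 1 − 0.7833 ≈ 0.217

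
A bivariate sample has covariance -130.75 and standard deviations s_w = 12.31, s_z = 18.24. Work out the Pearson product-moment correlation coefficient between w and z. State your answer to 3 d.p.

-0.582

r = Cov(w,z) / (s_w · s_z) = -130.75 / (12.31 × 18.24)
  = -130.75 / 224.5344 ≈ -0.582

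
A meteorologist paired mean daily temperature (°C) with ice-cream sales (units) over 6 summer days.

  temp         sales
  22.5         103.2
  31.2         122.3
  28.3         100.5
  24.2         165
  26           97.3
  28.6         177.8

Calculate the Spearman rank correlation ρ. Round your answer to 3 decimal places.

Rank temp: 1, 6, 4, 2, 3, 5
Rank sales: 3, 4, 2, 5, 1, 6
d = rank(temp) − rank(sales): -2, 2, 2, -3, 2, -1; Σd² = 26
ρ = 1 − 6Σd² / [n(n²−1)] = 1 − 6×26 / (6×35) = 1 − 156/210 ≈ 0.257

0.257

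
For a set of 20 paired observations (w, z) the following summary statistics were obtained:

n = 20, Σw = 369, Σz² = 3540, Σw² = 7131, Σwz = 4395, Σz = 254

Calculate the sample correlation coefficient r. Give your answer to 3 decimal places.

-0.914

r = (nΣwz − ΣwΣz) / √[(nΣw² − (Σw)²)(nΣz² − (Σz)²)]
Numerator: 20×4395 − 369×254 = -5826
Denominator: √[(142620 − 136161)(70800 − 64516)] = √[6459 × 6284] = 6370.8992
r = -5826 / 6370.8992 ≈ -0.914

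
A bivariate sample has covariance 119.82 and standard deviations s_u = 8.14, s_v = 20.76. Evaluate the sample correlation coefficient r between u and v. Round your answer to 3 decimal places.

r = Cov(u,v) / (s_u · s_v) = 119.82 / (8.14 × 20.76)
  = 119.82 / 168.9864 ≈ 0.709

0.709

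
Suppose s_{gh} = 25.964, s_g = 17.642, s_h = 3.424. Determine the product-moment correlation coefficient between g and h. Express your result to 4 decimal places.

0.4298

r = Cov(g,h) / (s_g · s_h) = 25.964 / (17.642 × 3.424)
  = 25.964 / 60.4062 ≈ 0.4298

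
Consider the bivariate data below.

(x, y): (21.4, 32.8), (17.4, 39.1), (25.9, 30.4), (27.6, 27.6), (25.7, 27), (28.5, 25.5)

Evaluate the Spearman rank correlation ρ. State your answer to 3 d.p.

-0.829

Rank x: 2, 1, 4, 5, 3, 6
Rank y: 5, 6, 4, 3, 2, 1
d = rank(x) − rank(y): -3, -5, 0, 2, 1, 5; Σd² = 64
ρ = 1 − 6Σd² / [n(n²−1)] = 1 − 6×64 / (6×35) = 1 − 384/210 ≈ -0.829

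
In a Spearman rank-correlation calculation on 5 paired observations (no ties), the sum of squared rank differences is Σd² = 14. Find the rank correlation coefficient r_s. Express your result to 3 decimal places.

ρ = 1 − 6Σd² / [n(n²−1)] = 1 − 6×14 / (5×24)
  = 1 − 84/120 = 1 − 0.7000 ≈ 0.300

0.300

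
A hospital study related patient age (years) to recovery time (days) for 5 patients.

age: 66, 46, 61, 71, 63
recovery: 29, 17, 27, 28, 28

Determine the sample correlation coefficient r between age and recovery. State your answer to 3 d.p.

n = 5, Σx = 307, Σy = 129, Σx² = 19203, Σy² = 3427, Σxy = 8095
nΣxy − ΣxΣy = 40475 − 39603 = 872
nΣx² − (Σx)² = 96015 − 94249 = 1766; nΣy² − (Σy)² = 17135 − 16641 = 494
r = 872 / √(1766 × 494) = 872 / 934.0257 ≈ 0.934

0.934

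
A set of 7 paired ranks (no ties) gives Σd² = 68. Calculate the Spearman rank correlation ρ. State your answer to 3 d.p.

ρ = 1 − 6Σd² / [n(n²−1)] = 1 − 6×68 / (7×48)
  = 1 − 408/336 = 1 − 1.2143 ≈ -0.214

-0.214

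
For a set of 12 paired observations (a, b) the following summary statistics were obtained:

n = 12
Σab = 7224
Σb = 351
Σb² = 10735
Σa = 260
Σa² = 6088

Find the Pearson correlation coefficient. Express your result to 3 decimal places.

-0.826

r = (nΣab − ΣaΣb) / √[(nΣa² − (Σa)²)(nΣb² − (Σb)²)]
Numerator: 12×7224 − 260×351 = -4572
Denominator: √[(73056 − 67600)(128820 − 123201)] = √[5456 × 5619] = 5536.9002
r = -4572 / 5536.9002 ≈ -0.826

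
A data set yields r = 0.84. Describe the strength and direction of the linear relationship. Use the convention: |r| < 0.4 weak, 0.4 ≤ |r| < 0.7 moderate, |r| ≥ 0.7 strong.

r = 0.84 > 0 so the relationship is positive.
|r| = 0.84, which falls in the strong range.

strong positive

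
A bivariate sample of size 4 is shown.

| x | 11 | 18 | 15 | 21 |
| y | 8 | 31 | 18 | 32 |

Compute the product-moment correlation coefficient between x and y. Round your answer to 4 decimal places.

0.9667

n = 4, Σx = 65, Σy = 89, Σx² = 1111, Σy² = 2373, Σxy = 1588
nΣxy − ΣxΣy = 6352 − 5785 = 567
nΣx² − (Σx)² = 4444 − 4225 = 219; nΣy² − (Σy)² = 9492 − 7921 = 1571
r = 567 / √(219 × 1571) = 567 / 586.5569 ≈ 0.9667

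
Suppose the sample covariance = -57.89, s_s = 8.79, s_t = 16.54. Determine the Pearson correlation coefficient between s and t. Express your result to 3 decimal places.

r = Cov(s,t) / (s_s · s_t) = -57.89 / (8.79 × 16.54)
  = -57.89 / 145.3866 ≈ -0.398

-0.398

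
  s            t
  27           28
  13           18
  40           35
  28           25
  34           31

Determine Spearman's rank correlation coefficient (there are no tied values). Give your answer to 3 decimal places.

0.900

Rank s: 2, 1, 5, 3, 4
Rank t: 3, 1, 5, 2, 4
d = rank(s) − rank(t): -1, 0, 0, 1, 0; Σd² = 2
ρ = 1 − 6Σd² / [n(n²−1)] = 1 − 6×2 / (5×24) = 1 − 12/120 ≈ 0.900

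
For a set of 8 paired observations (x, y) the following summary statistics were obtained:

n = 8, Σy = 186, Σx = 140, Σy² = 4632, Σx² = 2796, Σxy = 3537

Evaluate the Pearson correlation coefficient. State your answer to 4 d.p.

r = (nΣxy − ΣxΣy) / √[(nΣx² − (Σx)²)(nΣy² − (Σy)²)]
Numerator: 8×3537 − 140×186 = 2256
Denominator: √[(22368 − 19600)(37056 − 34596)] = √[2768 × 2460] = 2609.4597
r = 2256 / 2609.4597 ≈ 0.8645

0.8645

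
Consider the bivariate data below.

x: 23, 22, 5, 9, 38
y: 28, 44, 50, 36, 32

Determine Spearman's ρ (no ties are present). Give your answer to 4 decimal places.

-0.8000

Rank x: 4, 3, 1, 2, 5
Rank y: 1, 4, 5, 3, 2
d = rank(x) − rank(y): 3, -1, -4, -1, 3; Σd² = 36
ρ = 1 − 6Σd² / [n(n²−1)] = 1 − 6×36 / (5×24) = 1 − 216/120 ≈ -0.8000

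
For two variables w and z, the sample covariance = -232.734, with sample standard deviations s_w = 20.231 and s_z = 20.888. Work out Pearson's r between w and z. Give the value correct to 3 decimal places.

r = Cov(w,z) / (s_w · s_z) = -232.734 / (20.231 × 20.888)
  = -232.734 / 422.5851 ≈ -0.551

-0.551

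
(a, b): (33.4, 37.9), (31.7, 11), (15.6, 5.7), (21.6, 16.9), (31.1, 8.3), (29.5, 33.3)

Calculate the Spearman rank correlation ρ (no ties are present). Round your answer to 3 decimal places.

0.543

Rank a: 6, 5, 1, 2, 4, 3
Rank b: 6, 3, 1, 4, 2, 5
d = rank(a) − rank(b): 0, 2, 0, -2, 2, -2; Σd² = 16
ρ = 1 − 6Σd² / [n(n²−1)] = 1 − 6×16 / (6×35) = 1 − 96/210 ≈ 0.543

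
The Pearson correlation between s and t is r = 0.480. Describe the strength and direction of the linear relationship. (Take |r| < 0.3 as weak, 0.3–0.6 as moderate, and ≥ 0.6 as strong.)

moderate positive

r = 0.480 > 0 so the relationship is positive.
|r| = 0.480, which falls in the moderate range.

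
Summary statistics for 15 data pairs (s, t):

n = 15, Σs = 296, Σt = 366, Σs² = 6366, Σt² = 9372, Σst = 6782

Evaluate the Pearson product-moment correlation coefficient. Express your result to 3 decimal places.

-0.915

r = (nΣst − ΣsΣt) / √[(nΣs² − (Σs)²)(nΣt² − (Σt)²)]
Numerator: 15×6782 − 296×366 = -6606
Denominator: √[(95490 − 87616)(140580 − 133956)] = √[7874 × 6624] = 7222.0064
r = -6606 / 7222.0064 ≈ -0.915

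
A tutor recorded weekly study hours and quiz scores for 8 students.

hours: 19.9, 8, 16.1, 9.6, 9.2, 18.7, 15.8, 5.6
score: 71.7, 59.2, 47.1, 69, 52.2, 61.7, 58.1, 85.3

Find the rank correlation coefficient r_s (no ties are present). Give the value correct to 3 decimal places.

Rank hours: 8, 2, 6, 4, 3, 7, 5, 1
Rank score: 7, 4, 1, 6, 2, 5, 3, 8
d = rank(hours) − rank(score): 1, -2, 5, -2, 1, 2, 2, -7; Σd² = 92
ρ = 1 − 6Σd² / [n(n²−1)] = 1 − 6×92 / (8×63) = 1 − 552/504 ≈ -0.095

-0.095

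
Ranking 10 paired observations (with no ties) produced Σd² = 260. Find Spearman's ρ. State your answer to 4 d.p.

-0.5758

ρ = 1 − 6Σd² / [n(n²−1)] = 1 − 6×260 / (10×99)
  = 1 − 1560/990 = 1 − 1.57576 ≈ -0.5758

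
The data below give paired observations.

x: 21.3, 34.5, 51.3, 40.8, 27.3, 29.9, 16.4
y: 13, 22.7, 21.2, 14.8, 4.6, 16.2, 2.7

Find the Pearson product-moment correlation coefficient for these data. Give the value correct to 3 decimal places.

0.727

n = 7, Σx = 221.5, Σy = 95.2, Σx² = 7848.53, Σy² = 1643.66, Σxy = 3405.69
nΣxy − ΣxΣy = 23839.83 − 21086.8 = 2753.03
nΣx² − (Σx)² = 54939.71 − 49062.25 = 5877.46; nΣy² − (Σy)² = 11505.62 − 9063.04 = 2442.58
r = 2753.03 / √(5877.46 × 2442.58) = 2753.03 / 3788.9532 ≈ 0.727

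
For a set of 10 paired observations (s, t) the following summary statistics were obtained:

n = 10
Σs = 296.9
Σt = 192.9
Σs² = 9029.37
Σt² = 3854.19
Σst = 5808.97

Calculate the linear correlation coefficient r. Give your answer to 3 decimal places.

r = (nΣst − ΣsΣt) / √[(nΣs² − (Σs)²)(nΣt² − (Σt)²)]
Numerator: 10×5808.97 − 296.9×192.9 = 817.69
Denominator: √[(90293.7 − 88149.61)(38541.9 − 37210.41)] = √[2144.09 × 1331.49] = 1689.6255
r = 817.69 / 1689.6255 ≈ 0.484

0.484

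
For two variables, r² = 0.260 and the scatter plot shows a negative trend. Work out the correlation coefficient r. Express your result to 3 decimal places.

-0.510

|r| = √0.260 = 0.510
The association is negative, so r = −0.510.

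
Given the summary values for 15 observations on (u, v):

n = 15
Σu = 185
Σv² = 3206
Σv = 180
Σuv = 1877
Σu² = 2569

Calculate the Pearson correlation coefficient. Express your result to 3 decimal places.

r = (nΣuv − ΣuΣv) / √[(nΣu² − (Σu)²)(nΣv² − (Σv)²)]
Numerator: 15×1877 − 185×180 = -5145
Denominator: √[(38535 − 34225)(48090 − 32400)] = √[4310 × 15690] = 8223.3752
r = -5145 / 8223.3752 ≈ -0.626

-0.626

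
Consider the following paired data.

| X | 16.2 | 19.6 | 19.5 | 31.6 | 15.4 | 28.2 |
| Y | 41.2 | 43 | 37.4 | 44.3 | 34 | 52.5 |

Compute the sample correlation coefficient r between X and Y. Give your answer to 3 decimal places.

n = 6, ΣX = 130.5, ΣY = 252.4, ΣX² = 3057.81, ΣY² = 10819.94, ΣXY = 5643.52
nΣXY − ΣXΣY = 33861.12 − 32938.2 = 922.92
nΣX² − (ΣX)² = 18346.86 − 17030.25 = 1316.61; nΣY² − (ΣY)² = 64919.64 − 63705.76 = 1213.88
r = 922.92 / √(1316.61 × 1213.88) = 922.92 / 1264.2019 ≈ 0.730

0.730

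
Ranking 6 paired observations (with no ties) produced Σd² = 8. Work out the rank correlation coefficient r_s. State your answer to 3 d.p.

0.771

ρ = 1 − 6Σd² / [n(n²−1)] = 1 − 6×8 / (6×35)
  = 1 − 48/210 = 1 − 0.2286 ≈ 0.771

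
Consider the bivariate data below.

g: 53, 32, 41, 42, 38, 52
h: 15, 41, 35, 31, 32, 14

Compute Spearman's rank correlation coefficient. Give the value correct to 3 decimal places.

Rank g: 6, 1, 3, 4, 2, 5
Rank h: 2, 6, 5, 3, 4, 1
d = rank(g) − rank(h): 4, -5, -2, 1, -2, 4; Σd² = 66
ρ = 1 − 6Σd² / [n(n²−1)] = 1 − 6×66 / (6×35) = 1 − 396/210 ≈ -0.886

-0.886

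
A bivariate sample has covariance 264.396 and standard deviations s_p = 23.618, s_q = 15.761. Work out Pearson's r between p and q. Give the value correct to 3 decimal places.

r = Cov(p,q) / (s_p · s_q) = 264.396 / (23.618 × 15.761)
  = 264.396 / 372.2433 ≈ 0.710

0.710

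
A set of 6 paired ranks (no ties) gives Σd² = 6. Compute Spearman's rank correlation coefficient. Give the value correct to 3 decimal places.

0.829

ρ = 1 − 6Σd² / [n(n²−1)] = 1 − 6×6 / (6×35)
  = 1 − 36/210 = 1 − 0.1714 ≈ 0.829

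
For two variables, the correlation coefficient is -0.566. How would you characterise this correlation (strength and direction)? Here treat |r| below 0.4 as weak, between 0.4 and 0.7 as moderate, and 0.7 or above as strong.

moderate negative

r = -0.566 < 0 so the relationship is negative.
|r| = 0.566, which falls in the moderate range.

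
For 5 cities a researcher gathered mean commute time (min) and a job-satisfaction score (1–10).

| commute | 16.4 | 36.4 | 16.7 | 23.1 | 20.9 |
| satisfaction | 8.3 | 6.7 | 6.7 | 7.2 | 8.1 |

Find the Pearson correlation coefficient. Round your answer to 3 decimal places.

n = 5, Σx = 113.5, Σy = 37, Σx² = 2843.23, Σy² = 276.12, Σxy = 827.5
nΣxy − ΣxΣy = 4137.5 − 4199.5 = -62
nΣx² − (Σx)² = 14216.15 − 12882.25 = 1333.9; nΣy² − (Σy)² = 1380.6 − 1369 = 11.6
r = -62 / √(1333.9 × 11.6) = -62 / 124.3915 ≈ -0.498

-0.498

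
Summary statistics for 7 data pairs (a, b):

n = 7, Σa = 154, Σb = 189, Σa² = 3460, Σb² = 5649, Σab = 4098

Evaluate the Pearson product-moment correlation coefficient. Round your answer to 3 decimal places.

r = (nΣab − ΣaΣb) / √[(nΣa² − (Σa)²)(nΣb² − (Σb)²)]
Numerator: 7×4098 − 154×189 = -420
Denominator: √[(24220 − 23716)(39543 − 35721)] = √[504 × 3822] = 1387.9078
r = -420 / 1387.9078 ≈ -0.303

-0.303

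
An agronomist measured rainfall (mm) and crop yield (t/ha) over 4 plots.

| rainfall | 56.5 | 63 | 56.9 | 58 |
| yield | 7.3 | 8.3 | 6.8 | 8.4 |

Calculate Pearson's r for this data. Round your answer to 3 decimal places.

n = 4, Σx = 234.4, Σy = 30.8, Σx² = 13762.86, Σy² = 238.98, Σxy = 1809.47
nΣxy − ΣxΣy = 7237.88 − 7219.52 = 18.36
nΣx² − (Σx)² = 55051.44 − 54943.36 = 108.08; nΣy² − (Σy)² = 955.92 − 948.64 = 7.28
r = 18.36 / √(108.08 × 7.28) = 18.36 / 28.0504 ≈ 0.655

0.655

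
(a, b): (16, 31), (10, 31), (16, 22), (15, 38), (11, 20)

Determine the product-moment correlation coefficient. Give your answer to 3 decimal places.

0.198

n = 5, Σa = 68, Σb = 142, Σa² = 958, Σb² = 4250, Σab = 1948
nΣab − ΣaΣb = 9740 − 9656 = 84
nΣa² − (Σa)² = 4790 − 4624 = 166; nΣb² − (Σb)² = 21250 − 20164 = 1086
r = 84 / √(166 × 1086) = 84 / 424.5892 ≈ 0.198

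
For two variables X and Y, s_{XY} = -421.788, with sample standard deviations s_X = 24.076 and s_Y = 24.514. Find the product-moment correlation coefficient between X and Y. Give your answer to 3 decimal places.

r = Cov(X,Y) / (s_X · s_Y) = -421.788 / (24.076 × 24.514)
  = -421.788 / 590.1991 ≈ -0.715

-0.715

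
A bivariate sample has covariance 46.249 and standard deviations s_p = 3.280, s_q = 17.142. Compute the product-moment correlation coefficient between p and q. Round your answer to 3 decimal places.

r = Cov(p,q) / (s_p · s_q) = 46.249 / (3.280 × 17.142)
  = 46.249 / 56.2258 ≈ 0.823

0.823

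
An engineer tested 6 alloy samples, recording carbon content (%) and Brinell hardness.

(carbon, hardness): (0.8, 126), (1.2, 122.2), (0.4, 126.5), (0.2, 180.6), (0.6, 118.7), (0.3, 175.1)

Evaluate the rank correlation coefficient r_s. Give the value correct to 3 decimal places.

Rank carbon: 5, 6, 3, 1, 4, 2
Rank hardness: 3, 2, 4, 6, 1, 5
d = rank(carbon) − rank(hardness): 2, 4, -1, -5, 3, -3; Σd² = 64
ρ = 1 − 6Σd² / [n(n²−1)] = 1 − 6×64 / (6×35) = 1 − 384/210 ≈ -0.829

-0.829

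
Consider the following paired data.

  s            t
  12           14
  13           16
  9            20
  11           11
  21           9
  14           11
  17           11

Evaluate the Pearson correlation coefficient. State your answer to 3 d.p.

-0.740

n = 7, Σs = 97, Σt = 92, Σs² = 1441, Σt² = 1296, Σst = 1207
nΣst − ΣsΣt = 8449 − 8924 = -475
nΣs² − (Σs)² = 10087 − 9409 = 678; nΣt² − (Σt)² = 9072 − 8464 = 608
r = -475 / √(678 × 608) = -475 / 642.0467 ≈ -0.740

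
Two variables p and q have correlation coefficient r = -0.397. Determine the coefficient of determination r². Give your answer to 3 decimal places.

r² = (-0.397)² = 0.158

0.158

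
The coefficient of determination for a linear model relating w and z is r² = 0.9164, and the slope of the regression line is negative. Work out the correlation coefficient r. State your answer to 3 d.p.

|r| = √0.9164 = 0.957
The association is negative, so r = −0.957.

-0.957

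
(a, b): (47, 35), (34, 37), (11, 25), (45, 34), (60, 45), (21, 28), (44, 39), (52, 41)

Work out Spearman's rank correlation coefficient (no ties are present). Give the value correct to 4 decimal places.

0.8095

Rank a: 6, 3, 1, 5, 8, 2, 4, 7
Rank b: 4, 5, 1, 3, 8, 2, 6, 7
d = rank(a) − rank(b): 2, -2, 0, 2, 0, 0, -2, 0; Σd² = 16
ρ = 1 − 6Σd² / [n(n²−1)] = 1 − 6×16 / (8×63) = 1 − 96/504 ≈ 0.8095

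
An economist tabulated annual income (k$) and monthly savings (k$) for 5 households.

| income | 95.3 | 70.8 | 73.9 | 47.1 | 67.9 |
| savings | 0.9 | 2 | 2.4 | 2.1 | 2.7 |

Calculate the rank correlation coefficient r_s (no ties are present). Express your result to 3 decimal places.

Rank income: 5, 3, 4, 1, 2
Rank savings: 1, 2, 4, 3, 5
d = rank(income) − rank(savings): 4, 1, 0, -2, -3; Σd² = 30
ρ = 1 − 6Σd² / [n(n²−1)] = 1 − 6×30 / (5×24) = 1 − 180/120 ≈ -0.500

-0.500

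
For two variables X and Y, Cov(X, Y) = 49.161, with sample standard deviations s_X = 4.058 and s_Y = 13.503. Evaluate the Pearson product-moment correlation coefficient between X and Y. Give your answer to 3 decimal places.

r = Cov(X,Y) / (s_X · s_Y) = 49.161 / (4.058 × 13.503)
  = 49.161 / 54.7952 ≈ 0.897

0.897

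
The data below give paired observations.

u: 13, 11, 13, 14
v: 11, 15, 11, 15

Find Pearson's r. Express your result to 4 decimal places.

n = 4, Σu = 51, Σv = 52, Σu² = 655, Σv² = 692, Σuv = 661
nΣuv − ΣuΣv = 2644 − 2652 = -8
nΣu² − (Σu)² = 2620 − 2601 = 19; nΣv² − (Σv)² = 2768 − 2704 = 64
r = -8 / √(19 × 64) = -8 / 34.8712 ≈ -0.2294

-0.2294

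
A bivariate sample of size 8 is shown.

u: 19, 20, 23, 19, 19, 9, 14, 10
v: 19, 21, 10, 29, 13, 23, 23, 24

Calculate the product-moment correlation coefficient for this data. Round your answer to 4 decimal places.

n = 8, Σu = 133, Σv = 162, Σu² = 2389, Σv² = 3546, Σuv = 2578
nΣuv − ΣuΣv = 20624 − 21546 = -922
nΣu² − (Σu)² = 19112 − 17689 = 1423; nΣv² − (Σv)² = 28368 − 26244 = 2124
r = -922 / √(1423 × 2124) = -922 / 1738.5201 ≈ -0.5303

-0.5303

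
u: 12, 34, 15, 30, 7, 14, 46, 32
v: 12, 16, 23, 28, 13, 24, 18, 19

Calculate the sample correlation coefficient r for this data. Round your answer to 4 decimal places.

n = 8, Σu = 190, Σv = 153, Σu² = 5810, Σv² = 3143, Σuv = 3736
nΣuv − ΣuΣv = 29888 − 29070 = 818
nΣu² − (Σu)² = 46480 − 36100 = 10380; nΣv² − (Σv)² = 25144 − 23409 = 1735
r = 818 / √(10380 × 1735) = 818 / 4243.7366 ≈ 0.1928

0.1928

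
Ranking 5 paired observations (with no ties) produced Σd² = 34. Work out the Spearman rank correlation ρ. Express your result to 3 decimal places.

ρ = 1 − 6Σd² / [n(n²−1)] = 1 − 6×34 / (5×24)
  = 1 − 204/120 = 1 − 1.7000 ≈ -0.700

-0.700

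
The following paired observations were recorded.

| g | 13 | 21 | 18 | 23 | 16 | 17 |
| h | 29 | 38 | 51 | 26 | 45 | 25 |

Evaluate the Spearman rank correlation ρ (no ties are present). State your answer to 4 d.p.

-0.0857

Rank g: 1, 5, 4, 6, 2, 3
Rank h: 3, 4, 6, 2, 5, 1
d = rank(g) − rank(h): -2, 1, -2, 4, -3, 2; Σd² = 38
ρ = 1 − 6Σd² / [n(n²−1)] = 1 − 6×38 / (6×35) = 1 − 228/210 ≈ -0.0857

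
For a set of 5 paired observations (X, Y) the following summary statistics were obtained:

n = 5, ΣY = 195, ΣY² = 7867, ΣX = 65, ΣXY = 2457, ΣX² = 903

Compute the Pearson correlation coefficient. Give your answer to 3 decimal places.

r = (nΣXY − ΣXΣY) / √[(nΣX² − (ΣX)²)(nΣY² − (ΣY)²)]
Numerator: 5×2457 − 65×195 = -390
Denominator: √[(4515 − 4225)(39335 − 38025)] = √[290 × 1310] = 616.3603
r = -390 / 616.3603 ≈ -0.633

-0.633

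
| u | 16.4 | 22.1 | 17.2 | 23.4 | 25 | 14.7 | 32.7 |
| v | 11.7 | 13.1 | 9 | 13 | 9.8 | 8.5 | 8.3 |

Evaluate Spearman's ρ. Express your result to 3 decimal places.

-0.071

Rank u: 2, 4, 3, 5, 6, 1, 7
Rank v: 5, 7, 3, 6, 4, 2, 1
d = rank(u) − rank(v): -3, -3, 0, -1, 2, -1, 6; Σd² = 60
ρ = 1 − 6Σd² / [n(n²−1)] = 1 − 6×60 / (7×48) = 1 − 360/336 ≈ -0.071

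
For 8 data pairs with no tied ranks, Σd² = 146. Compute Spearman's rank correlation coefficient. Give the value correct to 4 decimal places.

-0.7381

ρ = 1 − 6Σd² / [n(n²−1)] = 1 − 6×146 / (8×63)
  = 1 − 876/504 = 1 − 1.73810 ≈ -0.7381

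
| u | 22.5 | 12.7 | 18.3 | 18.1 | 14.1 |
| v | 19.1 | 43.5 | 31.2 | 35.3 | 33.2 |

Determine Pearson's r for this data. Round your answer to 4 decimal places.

-0.8912

n = 5, Σu = 85.7, Σv = 162.3, Σu² = 1528.85, Σv² = 5578.83, Σuv = 2660.21
nΣuv − ΣuΣv = 13301.05 − 13909.11 = -608.06
nΣu² − (Σu)² = 7644.25 − 7344.49 = 299.76; nΣv² − (Σv)² = 27894.15 − 26341.29 = 1552.86
r = -608.06 / √(299.76 × 1552.86) = -608.06 / 682.2648 ≈ -0.8912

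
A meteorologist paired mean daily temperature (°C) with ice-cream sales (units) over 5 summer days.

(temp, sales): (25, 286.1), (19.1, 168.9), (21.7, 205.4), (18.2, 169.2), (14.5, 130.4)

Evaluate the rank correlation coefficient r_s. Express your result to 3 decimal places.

Rank temp: 5, 3, 4, 2, 1
Rank sales: 5, 2, 4, 3, 1
d = rank(temp) − rank(sales): 0, 1, 0, -1, 0; Σd² = 2
ρ = 1 − 6Σd² / [n(n²−1)] = 1 − 6×2 / (5×24) = 1 − 12/120 ≈ 0.900

0.900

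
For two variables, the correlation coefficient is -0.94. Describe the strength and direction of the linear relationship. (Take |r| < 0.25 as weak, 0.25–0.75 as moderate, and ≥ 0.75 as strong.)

strong negative

r = -0.94 < 0 so the relationship is negative.
|r| = 0.94, which falls in the strong range.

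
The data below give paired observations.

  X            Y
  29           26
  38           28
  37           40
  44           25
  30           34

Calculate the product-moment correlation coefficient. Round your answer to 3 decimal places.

n = 5, ΣX = 178, ΣY = 153, ΣX² = 6490, ΣY² = 4841, ΣXY = 5418
nΣXY − ΣXΣY = 27090 − 27234 = -144
nΣX² − (ΣX)² = 32450 − 31684 = 766; nΣY² − (ΣY)² = 24205 − 23409 = 796
r = -144 / √(766 × 796) = -144 / 780.8559 ≈ -0.184

-0.184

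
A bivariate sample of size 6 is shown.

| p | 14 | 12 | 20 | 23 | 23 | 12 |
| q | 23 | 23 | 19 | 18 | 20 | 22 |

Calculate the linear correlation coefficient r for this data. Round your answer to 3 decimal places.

-0.898

n = 6, Σp = 104, Σq = 125, Σp² = 1942, Σq² = 2627, Σpq = 2116
nΣpq − ΣpΣq = 12696 − 13000 = -304
nΣp² − (Σp)² = 11652 − 10816 = 836; nΣq² − (Σq)² = 15762 − 15625 = 137
r = -304 / √(836 × 137) = -304 / 338.4258 ≈ -0.898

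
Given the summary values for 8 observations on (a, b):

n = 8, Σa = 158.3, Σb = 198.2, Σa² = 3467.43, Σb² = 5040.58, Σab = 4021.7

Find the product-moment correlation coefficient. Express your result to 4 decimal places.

0.4779

r = (nΣab − ΣaΣb) / √[(nΣa² − (Σa)²)(nΣb² − (Σb)²)]
Numerator: 8×4021.7 − 158.3×198.2 = 798.54
Denominator: √[(27739.44 − 25058.89)(40324.64 − 39283.24)] = √[2680.55 × 1041.4] = 1670.7857
r = 798.54 / 1670.7857 ≈ 0.4779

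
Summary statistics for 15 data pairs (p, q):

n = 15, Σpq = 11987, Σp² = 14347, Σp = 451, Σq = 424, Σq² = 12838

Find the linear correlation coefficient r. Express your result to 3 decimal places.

-0.929

r = (nΣpq − ΣpΣq) / √[(nΣp² − (Σp)²)(nΣq² − (Σq)²)]
Numerator: 15×11987 − 451×424 = -11419
Denominator: √[(215205 − 203401)(192570 − 179776)] = √[11804 × 12794] = 12289.0348
r = -11419 / 12289.0348 ≈ -0.929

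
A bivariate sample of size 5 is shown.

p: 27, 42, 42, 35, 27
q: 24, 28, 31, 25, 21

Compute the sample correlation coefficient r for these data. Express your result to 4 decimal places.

0.9090

n = 5, Σp = 173, Σq = 129, Σp² = 6211, Σq² = 3387, Σpq = 4568
nΣpq − ΣpΣq = 22840 − 22317 = 523
nΣp² − (Σp)² = 31055 − 29929 = 1126; nΣq² − (Σq)² = 16935 − 16641 = 294
r = 523 / √(1126 × 294) = 523 / 575.3642 ≈ 0.9090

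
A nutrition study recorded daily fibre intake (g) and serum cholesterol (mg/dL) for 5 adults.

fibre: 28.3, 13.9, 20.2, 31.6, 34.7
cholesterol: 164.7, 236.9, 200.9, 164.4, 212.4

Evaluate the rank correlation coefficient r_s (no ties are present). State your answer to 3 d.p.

Rank fibre: 3, 1, 2, 4, 5
Rank cholesterol: 2, 5, 3, 1, 4
d = rank(fibre) − rank(cholesterol): 1, -4, -1, 3, 1; Σd² = 28
ρ = 1 − 6Σd² / [n(n²−1)] = 1 − 6×28 / (5×24) = 1 − 168/120 ≈ -0.400

-0.400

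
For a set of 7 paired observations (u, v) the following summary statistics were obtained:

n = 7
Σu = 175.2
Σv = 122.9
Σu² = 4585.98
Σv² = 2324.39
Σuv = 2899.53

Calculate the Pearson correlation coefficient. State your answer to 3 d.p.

r = (nΣuv − ΣuΣv) / √[(nΣu² − (Σu)²)(nΣv² − (Σv)²)]
Numerator: 7×2899.53 − 175.2×122.9 = -1235.37
Denominator: √[(32101.86 − 30695.04)(16270.73 − 15104.41)] = √[1406.82 × 1166.32] = 1280.9381
r = -1235.37 / 1280.9381 ≈ -0.964

-0.964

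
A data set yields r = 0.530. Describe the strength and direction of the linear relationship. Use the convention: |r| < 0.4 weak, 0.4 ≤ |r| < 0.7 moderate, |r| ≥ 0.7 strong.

moderate positive

r = 0.530 > 0 so the relationship is positive.
|r| = 0.530, which falls in the moderate range.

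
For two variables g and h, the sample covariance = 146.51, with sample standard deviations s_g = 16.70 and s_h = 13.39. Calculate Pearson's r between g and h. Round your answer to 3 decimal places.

r = Cov(g,h) / (s_g · s_h) = 146.51 / (16.70 × 13.39)
  = 146.51 / 223.6130 ≈ 0.655

0.655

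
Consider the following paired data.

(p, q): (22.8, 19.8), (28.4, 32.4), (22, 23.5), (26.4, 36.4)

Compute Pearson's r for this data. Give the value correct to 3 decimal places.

n = 4, Σp = 99.6, Σq = 112.1, Σp² = 2507.36, Σq² = 3319.01, Σpq = 2849.56
nΣpq − ΣpΣq = 11398.24 − 11165.16 = 233.08
nΣp² − (Σp)² = 10029.44 − 9920.16 = 109.28; nΣq² − (Σq)² = 13276.04 − 12566.41 = 709.63
r = 233.08 / √(109.28 × 709.63) = 233.08 / 278.4751 ≈ 0.837

0.837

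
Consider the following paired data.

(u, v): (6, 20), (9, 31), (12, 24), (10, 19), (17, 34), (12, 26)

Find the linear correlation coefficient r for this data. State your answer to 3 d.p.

0.665

n = 6, Σu = 66, Σv = 154, Σu² = 794, Σv² = 4130, Σuv = 1767
nΣuv − ΣuΣv = 10602 − 10164 = 438
nΣu² − (Σu)² = 4764 − 4356 = 408; nΣv² − (Σv)² = 24780 − 23716 = 1064
r = 438 / √(408 × 1064) = 438 / 658.8718 ≈ 0.665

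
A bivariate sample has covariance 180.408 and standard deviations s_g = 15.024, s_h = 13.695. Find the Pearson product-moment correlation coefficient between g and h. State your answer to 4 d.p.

r = Cov(g,h) / (s_g · s_h) = 180.408 / (15.024 × 13.695)
  = 180.408 / 205.7537 ≈ 0.8768

0.8768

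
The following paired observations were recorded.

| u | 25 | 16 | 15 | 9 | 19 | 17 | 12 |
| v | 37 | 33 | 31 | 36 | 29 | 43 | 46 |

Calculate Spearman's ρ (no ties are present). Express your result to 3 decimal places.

-0.179

Rank u: 7, 4, 3, 1, 6, 5, 2
Rank v: 5, 3, 2, 4, 1, 6, 7
d = rank(u) − rank(v): 2, 1, 1, -3, 5, -1, -5; Σd² = 66
ρ = 1 − 6Σd² / [n(n²−1)] = 1 − 6×66 / (7×48) = 1 − 396/336 ≈ -0.179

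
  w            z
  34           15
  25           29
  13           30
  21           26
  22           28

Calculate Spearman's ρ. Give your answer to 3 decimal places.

-0.600

Rank w: 5, 4, 1, 2, 3
Rank z: 1, 4, 5, 2, 3
d = rank(w) − rank(z): 4, 0, -4, 0, 0; Σd² = 32
ρ = 1 − 6Σd² / [n(n²−1)] = 1 − 6×32 / (5×24) = 1 − 192/120 ≈ -0.600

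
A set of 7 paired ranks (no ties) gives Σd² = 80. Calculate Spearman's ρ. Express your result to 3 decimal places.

-0.429

ρ = 1 − 6Σd² / [n(n²−1)] = 1 − 6×80 / (7×48)
  = 1 − 480/336 = 1 − 1.4286 ≈ -0.429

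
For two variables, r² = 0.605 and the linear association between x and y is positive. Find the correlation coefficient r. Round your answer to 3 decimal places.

0.778

|r| = √0.605 = 0.778
The association is positive, so r = 0.778.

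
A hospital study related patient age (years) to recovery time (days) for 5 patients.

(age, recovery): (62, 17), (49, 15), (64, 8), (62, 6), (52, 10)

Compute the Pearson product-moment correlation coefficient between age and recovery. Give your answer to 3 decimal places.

n = 5, Σx = 289, Σy = 56, Σx² = 16889, Σy² = 714, Σxy = 3193
nΣxy − ΣxΣy = 15965 − 16184 = -219
nΣx² − (Σx)² = 84445 − 83521 = 924; nΣy² − (Σy)² = 3570 − 3136 = 434
r = -219 / √(924 × 434) = -219 / 633.2582 ≈ -0.346

-0.346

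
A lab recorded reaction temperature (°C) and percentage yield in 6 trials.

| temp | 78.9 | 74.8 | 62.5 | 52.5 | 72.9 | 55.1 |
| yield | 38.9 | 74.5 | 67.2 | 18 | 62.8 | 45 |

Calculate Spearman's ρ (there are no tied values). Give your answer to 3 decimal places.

Rank temp: 6, 5, 3, 1, 4, 2
Rank yield: 2, 6, 5, 1, 4, 3
d = rank(temp) − rank(yield): 4, -1, -2, 0, 0, -1; Σd² = 22
ρ = 1 − 6Σd² / [n(n²−1)] = 1 − 6×22 / (6×35) = 1 − 132/210 ≈ 0.371

0.371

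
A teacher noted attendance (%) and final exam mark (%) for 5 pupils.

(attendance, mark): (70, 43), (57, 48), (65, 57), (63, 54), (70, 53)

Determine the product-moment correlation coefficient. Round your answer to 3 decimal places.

-0.100

n = 5, Σx = 325, Σy = 255, Σx² = 21243, Σy² = 13127, Σxy = 16563
nΣxy − ΣxΣy = 82815 − 82875 = -60
nΣx² − (Σx)² = 106215 − 105625 = 590; nΣy² − (Σy)² = 65635 − 65025 = 610
r = -60 / √(590 × 610) = -60 / 599.9167 ≈ -0.100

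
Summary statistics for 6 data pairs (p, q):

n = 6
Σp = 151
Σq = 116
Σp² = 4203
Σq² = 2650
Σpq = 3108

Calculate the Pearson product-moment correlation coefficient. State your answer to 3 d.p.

r = (nΣpq − ΣpΣq) / √[(nΣp² − (Σp)²)(nΣq² − (Σq)²)]
Numerator: 6×3108 − 151×116 = 1132
Denominator: √[(25218 − 22801)(15900 − 13456)] = √[2417 × 2444] = 2430.4625
r = 1132 / 2430.4625 ≈ 0.466

0.466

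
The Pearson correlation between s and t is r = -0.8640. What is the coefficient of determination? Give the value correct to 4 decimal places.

0.7465

r² = (-0.8640)² = 0.7465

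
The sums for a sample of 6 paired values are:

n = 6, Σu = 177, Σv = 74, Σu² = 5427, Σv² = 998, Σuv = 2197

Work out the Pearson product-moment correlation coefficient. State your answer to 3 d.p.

0.106

r = (nΣuv − ΣuΣv) / √[(nΣu² − (Σu)²)(nΣv² − (Σv)²)]
Numerator: 6×2197 − 177×74 = 84
Denominator: √[(32562 − 31329)(5988 − 5476)] = √[1233 × 512] = 794.5414
r = 84 / 794.5414 ≈ 0.106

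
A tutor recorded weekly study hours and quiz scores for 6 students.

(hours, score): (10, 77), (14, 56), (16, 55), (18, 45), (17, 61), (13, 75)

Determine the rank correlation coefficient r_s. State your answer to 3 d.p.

Rank hours: 1, 3, 4, 6, 5, 2
Rank score: 6, 3, 2, 1, 4, 5
d = rank(hours) − rank(score): -5, 0, 2, 5, 1, -3; Σd² = 64
ρ = 1 − 6Σd² / [n(n²−1)] = 1 − 6×64 / (6×35) = 1 − 384/210 ≈ -0.829

-0.829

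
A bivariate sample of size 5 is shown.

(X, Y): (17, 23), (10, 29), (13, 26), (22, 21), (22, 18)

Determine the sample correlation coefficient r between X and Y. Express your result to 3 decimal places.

-0.967

n = 5, ΣX = 84, ΣY = 117, ΣX² = 1526, ΣY² = 2811, ΣXY = 1877
nΣXY − ΣXΣY = 9385 − 9828 = -443
nΣX² − (ΣX)² = 7630 − 7056 = 574; nΣY² − (ΣY)² = 14055 − 13689 = 366
r = -443 / √(574 × 366) = -443 / 458.3492 ≈ -0.967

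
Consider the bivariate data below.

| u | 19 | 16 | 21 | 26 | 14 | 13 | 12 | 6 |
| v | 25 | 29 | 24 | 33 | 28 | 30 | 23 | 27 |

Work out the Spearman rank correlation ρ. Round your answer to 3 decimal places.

0.262

Rank u: 6, 5, 7, 8, 4, 3, 2, 1
Rank v: 3, 6, 2, 8, 5, 7, 1, 4
d = rank(u) − rank(v): 3, -1, 5, 0, -1, -4, 1, -3; Σd² = 62
ρ = 1 − 6Σd² / [n(n²−1)] = 1 − 6×62 / (8×63) = 1 − 372/504 ≈ 0.262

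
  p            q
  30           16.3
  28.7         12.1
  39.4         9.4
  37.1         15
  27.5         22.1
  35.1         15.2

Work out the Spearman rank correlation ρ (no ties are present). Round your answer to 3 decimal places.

Rank p: 3, 2, 6, 5, 1, 4
Rank q: 5, 2, 1, 3, 6, 4
d = rank(p) − rank(q): -2, 0, 5, 2, -5, 0; Σd² = 58
ρ = 1 − 6Σd² / [n(n²−1)] = 1 − 6×58 / (6×35) = 1 − 348/210 ≈ -0.657

-0.657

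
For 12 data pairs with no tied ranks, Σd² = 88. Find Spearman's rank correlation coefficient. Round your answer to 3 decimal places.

0.692

ρ = 1 − 6Σd² / [n(n²−1)] = 1 − 6×88 / (12×143)
  = 1 − 528/1716 = 1 − 0.3077 ≈ 0.692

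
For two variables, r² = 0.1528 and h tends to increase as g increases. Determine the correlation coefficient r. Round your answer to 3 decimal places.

|r| = √0.1528 = 0.391
The association is positive, so r = 0.391.

0.391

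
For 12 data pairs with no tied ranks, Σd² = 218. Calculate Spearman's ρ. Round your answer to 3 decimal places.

ρ = 1 − 6Σd² / [n(n²−1)] = 1 − 6×218 / (12×143)
  = 1 − 1308/1716 = 1 − 0.7622 ≈ 0.238

0.238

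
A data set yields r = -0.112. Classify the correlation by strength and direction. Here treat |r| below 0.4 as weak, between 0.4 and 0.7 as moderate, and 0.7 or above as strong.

r = -0.112 < 0 so the relationship is negative.
|r| = 0.112, which falls in the weak range.

weak negative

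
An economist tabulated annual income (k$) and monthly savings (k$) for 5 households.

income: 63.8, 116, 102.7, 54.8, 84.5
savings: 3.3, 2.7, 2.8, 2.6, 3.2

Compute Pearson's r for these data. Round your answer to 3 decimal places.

-0.234

n = 5, Σx = 421.8, Σy = 14.6, Σx² = 38217.02, Σy² = 43.02, Σxy = 1224.18
nΣxy − ΣxΣy = 6120.9 − 6158.28 = -37.38
nΣx² − (Σx)² = 191085.1 − 177915.24 = 13169.86; nΣy² − (Σy)² = 215.1 − 213.16 = 1.94
r = -37.38 / √(13169.86 × 1.94) = -37.38 / 159.8422 ≈ -0.234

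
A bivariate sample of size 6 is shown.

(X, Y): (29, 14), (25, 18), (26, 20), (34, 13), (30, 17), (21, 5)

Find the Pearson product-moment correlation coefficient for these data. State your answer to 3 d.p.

n = 6, ΣX = 165, ΣY = 87, ΣX² = 4639, ΣY² = 1403, ΣXY = 2433
nΣXY − ΣXΣY = 14598 − 14355 = 243
nΣX² − (ΣX)² = 27834 − 27225 = 609; nΣY² − (ΣY)² = 8418 − 7569 = 849
r = 243 / √(609 × 849) = 243 / 719.0556 ≈ 0.338

0.338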